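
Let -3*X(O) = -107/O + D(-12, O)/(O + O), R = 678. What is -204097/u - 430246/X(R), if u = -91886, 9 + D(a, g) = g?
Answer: 160822712397143/41808130 ≈ 3.8467e+6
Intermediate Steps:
D(a, g) = -9 + g
X(O) = 107/(3*O) - (-9 + O)/(6*O) (X(O) = -(-107/O + (-9 + O)/(O + O))/3 = -(-107/O + (-9 + O)/((2*O)))/3 = -(-107/O + (-9 + O)*(1/(2*O)))/3 = -(-107/O + (-9 + O)/(2*O))/3 = 107/(3*O) - (-9 + O)/(6*O))
-204097/u - 430246/X(R) = -204097/(-91886) - 430246*4068/(223 - 1*678) = -204097*(-1/91886) - 430246*4068/(223 - 678) = 204097/91886 - 430246/((⅙)*(1/678)*(-455)) = 204097/91886 - 430246/(-455/4068) = 204097/91886 - 430246*(-4068/455) = 204097/91886 + 1750240728/455 = 160822712397143/41808130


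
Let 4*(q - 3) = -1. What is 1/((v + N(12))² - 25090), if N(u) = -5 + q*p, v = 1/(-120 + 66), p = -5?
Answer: -11664/288541031 ≈ -4.0424e-5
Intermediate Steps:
q = 11/4 (q = 3 + (¼)*(-1) = 3 - ¼ = 11/4 ≈ 2.7500)
v = -1/54 (v = 1/(-54) = -1/54 ≈ -0.018519)
N(u) = -75/4 (N(u) = -5 + (11/4)*(-5) = -5 - 55/4 = -75/4)
1/((v + N(12))² - 25090) = 1/((-1/54 - 75/4)² - 25090) = 1/((-2027/108)² - 25090) = 1/(4108729/11664 - 25090) = 1/(-288541031/11664) = -11664/288541031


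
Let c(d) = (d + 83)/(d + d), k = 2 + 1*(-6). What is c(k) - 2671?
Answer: -21447/8 ≈ -2680.9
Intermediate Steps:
k = -4 (k = 2 - 6 = -4)
c(d) = (83 + d)/(2*d) (c(d) = (83 + d)/((2*d)) = (83 + d)*(1/(2*d)) = (83 + d)/(2*d))
c(k) - 2671 = (1/2)*(83 - 4)/(-4) - 2671 = (1/2)*(-1/4)*79 - 2671 = -79/8 - 2671 = -21447/8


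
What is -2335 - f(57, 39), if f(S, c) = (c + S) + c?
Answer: -2470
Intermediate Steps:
f(S, c) = S + 2*c (f(S, c) = (S + c) + c = S + 2*c)
-2335 - f(57, 39) = -2335 - (57 + 2*39) = -2335 - (57 + 78) = -2335 - 1*135 = -2335 - 135 = -2470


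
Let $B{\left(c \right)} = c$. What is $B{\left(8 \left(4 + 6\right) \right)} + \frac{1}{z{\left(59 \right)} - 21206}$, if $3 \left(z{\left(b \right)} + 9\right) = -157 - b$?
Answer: $\frac{1702959}{21287} \approx 80.0$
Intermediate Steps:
$z{\left(b \right)} = - \frac{184}{3} - \frac{b}{3}$ ($z{\left(b \right)} = -9 + \frac{-157 - b}{3} = -9 - \left(\frac{157}{3} + \frac{b}{3}\right) = - \frac{184}{3} - \frac{b}{3}$)
$B{\left(8 \left(4 + 6\right) \right)} + \frac{1}{z{\left(59 \right)} - 21206} = 8 \left(4 + 6\right) + \frac{1}{\left(- \frac{184}{3} - \frac{59}{3}\right) - 21206} = 8 \cdot 10 + \frac{1}{\left(- \frac{184}{3} - \frac{59}{3}\right) - 21206} = 80 + \frac{1}{-81 - 21206} = 80 + \frac{1}{-21287} = 80 - \frac{1}{21287} = \frac{1702959}{21287}$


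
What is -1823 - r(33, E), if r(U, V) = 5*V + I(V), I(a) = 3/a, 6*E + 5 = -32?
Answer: -397753/222 ≈ -1791.7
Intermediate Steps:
E = -37/6 (E = -5/6 + (1/6)*(-32) = -5/6 - 16/3 = -37/6 ≈ -6.1667)
r(U, V) = 3/V + 5*V (r(U, V) = 5*V + 3/V = 3/V + 5*V)
-1823 - r(33, E) = -1823 - (3/(-37/6) + 5*(-37/6)) = -1823 - (3*(-6/37) - 185/6) = -1823 - (-18/37 - 185/6) = -1823 - 1*(-6953/222) = -1823 + 6953/222 = -397753/222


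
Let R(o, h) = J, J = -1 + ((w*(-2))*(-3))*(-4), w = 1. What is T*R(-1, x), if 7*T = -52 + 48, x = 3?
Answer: 100/7 ≈ 14.286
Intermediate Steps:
T = -4/7 (T = (-52 + 48)/7 = (⅐)*(-4) = -4/7 ≈ -0.57143)
J = -25 (J = -1 + ((1*(-2))*(-3))*(-4) = -1 - 2*(-3)*(-4) = -1 + 6*(-4) = -1 - 24 = -25)
R(o, h) = -25
T*R(-1, x) = -4/7*(-25) = 100/7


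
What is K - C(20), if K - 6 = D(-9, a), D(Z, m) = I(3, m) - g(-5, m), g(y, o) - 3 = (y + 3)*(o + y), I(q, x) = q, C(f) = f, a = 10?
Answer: -4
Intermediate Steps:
g(y, o) = 3 + (3 + y)*(o + y) (g(y, o) = 3 + (y + 3)*(o + y) = 3 + (3 + y)*(o + y))
D(Z, m) = -10 + 2*m (D(Z, m) = 3 - (3 + (-5)² + 3*m + 3*(-5) + m*(-5)) = 3 - (3 + 25 + 3*m - 15 - 5*m) = 3 - (13 - 2*m) = 3 + (-13 + 2*m) = -10 + 2*m)
K = 16 (K = 6 + (-10 + 2*10) = 6 + (-10 + 20) = 6 + 10 = 16)
K - C(20) = 16 - 1*20 = 16 - 20 = -4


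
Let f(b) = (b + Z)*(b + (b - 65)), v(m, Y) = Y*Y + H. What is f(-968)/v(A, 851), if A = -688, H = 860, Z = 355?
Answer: 408871/241687 ≈ 1.6917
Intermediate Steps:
v(m, Y) = 860 + Y² (v(m, Y) = Y*Y + 860 = Y² + 860 = 860 + Y²)
f(b) = (-65 + 2*b)*(355 + b) (f(b) = (b + 355)*(b + (b - 65)) = (355 + b)*(b + (-65 + b)) = (355 + b)*(-65 + 2*b) = (-65 + 2*b)*(355 + b))
f(-968)/v(A, 851) = (-23075 + 2*(-968)² + 645*(-968))/(860 + 851²) = (-23075 + 2*937024 - 624360)/(860 + 724201) = (-23075 + 1874048 - 624360)/725061 = 1226613*(1/725061) = 408871/241687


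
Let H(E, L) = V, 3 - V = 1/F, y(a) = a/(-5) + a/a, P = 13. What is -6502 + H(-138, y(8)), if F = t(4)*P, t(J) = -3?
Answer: -253460/39 ≈ -6499.0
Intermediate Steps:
y(a) = 1 - a/5 (y(a) = a*(-1/5) + 1 = -a/5 + 1 = 1 - a/5)
F = -39 (F = -3*13 = -39)
V = 118/39 (V = 3 - 1/(-39) = 3 - 1*(-1/39) = 3 + 1/39 = 118/39 ≈ 3.0256)
H(E, L) = 118/39
-6502 + H(-138, y(8)) = -6502 + 118/39 = -253460/39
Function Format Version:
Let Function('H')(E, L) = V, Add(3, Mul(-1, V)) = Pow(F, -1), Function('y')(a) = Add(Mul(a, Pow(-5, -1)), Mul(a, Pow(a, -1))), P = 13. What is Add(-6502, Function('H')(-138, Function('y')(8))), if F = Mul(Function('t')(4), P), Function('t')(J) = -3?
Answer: Rational(-253460, 39) ≈ -6499.0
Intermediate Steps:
Function('y')(a) = Add(1, Mul(Rational(-1, 5), a)) (Function('y')(a) = Add(Mul(a, Rational(-1, 5)), 1) = Add(Mul(Rational(-1, 5), a), 1) = Add(1, Mul(Rational(-1, 5), a)))
F = -39 (F = Mul(-3, 13) = -39)
V = Rational(118, 39) (V = Add(3, Mul(-1, Pow(-39, -1))) = Add(3, Mul(-1, Rational(-1, 39))) = Add(3, Rational(1, 39)) = Rational(118, 39) ≈ 3.0256)
Function('H')(E, L) = Rational(118, 39)
Add(-6502, Function('H')(-138, Function('y')(8))) = Add(-6502, Rational(118, 39)) = Rational(-253460, 39)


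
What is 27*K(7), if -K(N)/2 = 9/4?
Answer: -243/2 ≈ -121.50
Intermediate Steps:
K(N) = -9/2 (K(N) = -18/4 = -2*9/4 = -9/2)
27*K(7) = 27*(-9/2) = -243/2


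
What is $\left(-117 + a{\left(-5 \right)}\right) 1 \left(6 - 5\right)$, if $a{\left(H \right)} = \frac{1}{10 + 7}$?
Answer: $- \frac{1988}{17} \approx -116.94$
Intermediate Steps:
$a{\left(H \right)} = \frac{1}{17}$
$\left(-117 + a{\left(-5 \right)}\right) 1 \left(6 - 5\right) = \left(-117 + \frac{1}{17}\right) 1 \left(6 - 5\right) = - \frac{1988 \cdot 1 \cdot 1}{17} = \left(- \frac{1988}{17}\right) 1 = - \frac{1988}{17}$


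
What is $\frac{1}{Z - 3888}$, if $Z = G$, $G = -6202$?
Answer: $- \frac{1}{10090} \approx -9.9108 \cdot 10^{-5}$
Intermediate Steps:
$Z = -6202$
$\frac{1}{Z - 3888} = \frac{1}{-6202 - 3888} = \frac{1}{-10090} = - \frac{1}{10090}$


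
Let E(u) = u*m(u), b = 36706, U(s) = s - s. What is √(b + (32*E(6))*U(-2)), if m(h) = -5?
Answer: √36706 ≈ 191.59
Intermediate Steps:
U(s) = 0
E(u) = -5*u (E(u) = u*(-5) = -5*u)
√(b + (32*E(6))*U(-2)) = √(36706 + (32*(-5*6))*0) = √(36706 + (32*(-30))*0) = √(36706 - 960*0) = √(36706 + 0) = √36706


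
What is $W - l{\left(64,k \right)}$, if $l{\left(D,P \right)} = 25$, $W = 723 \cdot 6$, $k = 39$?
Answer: $4313$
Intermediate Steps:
$W = 4338$
$W - l{\left(64,k \right)} = 4338 - 25 = 4313$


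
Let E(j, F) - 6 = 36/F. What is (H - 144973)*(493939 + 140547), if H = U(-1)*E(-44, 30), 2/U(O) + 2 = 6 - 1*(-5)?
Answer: -459911618502/5 ≈ -9.1982e+10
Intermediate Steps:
E(j, F) = 6 + 36/F
U(O) = 2/9 (U(O) = 2/(-2 + (6 - 1*(-5))) = 2/(-2 + (6 + 5)) = 2/(-2 + 11) = 2/9)
H = 8/5 (H = 2*(6 + 36/30)/9 = 2*(6 + 36*(1/30))/9 = 2*(6 + 6/5)/9 = (2/9)*(36/5) = 8/5 ≈ 1.6000)
(H - 144973)*(493939 + 140547) = (8/5 - 144973)*(493939 + 140547) = -724857/5*634486 = -459911618502/5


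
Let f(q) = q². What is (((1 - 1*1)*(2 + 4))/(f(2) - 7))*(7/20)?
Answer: 0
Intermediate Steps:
(((1 - 1*1)*(2 + 4))/(f(2) - 7))*(7/20) = (((1 - 1*1)*(2 + 4))/(2² - 7))*(7/20) = (((1 - 1)*6)/(4 - 7))*(7*(1/20)) = ((0*6)/(-3))*(7/20) = (0*(-⅓))*(7/20) = 0*(7/20) = 0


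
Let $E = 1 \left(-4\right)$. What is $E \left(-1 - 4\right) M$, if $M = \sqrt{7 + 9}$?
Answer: $80$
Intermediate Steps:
$E = -4$
$M = 4$ ($M = \sqrt{16} = 4$)
$E \left(-1 - 4\right) M = - 4 \left(-1 - 4\right) 4 = \left(-4\right) \left(-5\right) 4 = 20 \cdot 4 = 80$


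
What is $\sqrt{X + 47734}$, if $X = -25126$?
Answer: $12 \sqrt{157} \approx 150.36$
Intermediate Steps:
$\sqrt{X + 47734} = \sqrt{-25126 + 47734} = \sqrt{22608} = 12 \sqrt{157}$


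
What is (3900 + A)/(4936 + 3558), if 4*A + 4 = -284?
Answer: 1914/4247 ≈ 0.45067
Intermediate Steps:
A = -72 (A = -1 + (¼)*(-284) = -1 - 71 = -72)
(3900 + A)/(4936 + 3558) = (3900 - 72)/(4936 + 3558) = 3828/8494 = 3828*(1/8494) = 1914/4247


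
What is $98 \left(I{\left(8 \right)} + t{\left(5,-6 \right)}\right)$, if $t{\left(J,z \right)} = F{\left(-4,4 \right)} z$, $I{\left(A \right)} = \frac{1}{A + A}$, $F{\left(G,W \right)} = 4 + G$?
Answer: $\frac{49}{8} \approx 6.125$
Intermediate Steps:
$I{\left(A \right)} = \frac{1}{2 A}$
$t{\left(J,z \right)} = 0$ ($t{\left(J,z \right)} = \left(4 - 4\right) z = 0 z = 0$)
$98 \left(I{\left(8 \right)} + t{\left(5,-6 \right)}\right) = 98 \left(\frac{1}{2 \cdot 8} + 0\right) = 98 \left(\frac{1}{2} \cdot \frac{1}{8} + 0\right) = 98 \left(\frac{1}{16} + 0\right) = 98 \cdot \frac{1}{16} = \frac{49}{8}$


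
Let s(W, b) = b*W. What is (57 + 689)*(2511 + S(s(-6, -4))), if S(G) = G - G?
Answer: 1873206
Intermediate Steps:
s(W, b) = W*b
S(G) = 0
(57 + 689)*(2511 + S(s(-6, -4))) = (57 + 689)*(2511 + 0) = 746*2511 = 1873206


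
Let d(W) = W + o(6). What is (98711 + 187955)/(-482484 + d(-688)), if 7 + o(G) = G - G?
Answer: -286666/483179 ≈ -0.59329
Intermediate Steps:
o(G) = -7 (o(G) = -7 + (G - G) = -7 + 0 = -7)
d(W) = -7 + W (d(W) = W - 7 = -7 + W)
(98711 + 187955)/(-482484 + d(-688)) = (98711 + 187955)/(-482484 + (-7 - 688)) = 286666/(-482484 - 695) = 286666/(-483179) = 286666*(-1/483179) = -286666/483179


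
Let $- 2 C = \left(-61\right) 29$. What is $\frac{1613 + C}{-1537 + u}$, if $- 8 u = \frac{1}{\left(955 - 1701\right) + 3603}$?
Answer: $- \frac{2114180}{1301099} \approx -1.6249$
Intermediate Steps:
$C = \frac{1769}{2}$ ($C = - \frac{\left(-61\right) 29}{2} = \left(- \frac{1}{2}\right) \left(-1769\right) = \frac{1769}{2} \approx 884.5$)
$u = - \frac{1}{22856}$ ($u = - \frac{1}{8 \left(\left(955 - 1701\right) + 3603\right)} = - \frac{1}{8 \left(-746 + 3603\right)} = - \frac{1}{8 \cdot 2857} = \left(- \frac{1}{8}\right) \frac{1}{2857} = - \frac{1}{22856} \approx -4.3752 \cdot 10^{-5}$)
$\frac{1613 + C}{-1537 + u} = \frac{1613 + \frac{1769}{2}}{-1537 - \frac{1}{22856}} = \frac{4995}{2 \left(- \frac{35129673}{22856}\right)} = \frac{4995}{2} \left(- \frac{22856}{35129673}\right) = - \frac{2114180}{1301099}$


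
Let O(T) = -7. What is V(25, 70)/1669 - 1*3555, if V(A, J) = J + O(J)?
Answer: -5933232/1669 ≈ -3555.0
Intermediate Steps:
V(A, J) = -7 + J (V(A, J) = J - 7 = -7 + J)
V(25, 70)/1669 - 1*3555 = (-7 + 70)/1669 - 1*3555 = 63*(1/1669) - 3555 = 63/1669 - 3555 = -5933232/1669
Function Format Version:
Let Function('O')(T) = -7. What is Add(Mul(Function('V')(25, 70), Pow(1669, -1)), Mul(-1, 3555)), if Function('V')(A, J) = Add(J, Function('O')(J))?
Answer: Rational(-5933232, 1669) ≈ -3555.0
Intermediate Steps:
Function('V')(A, J) = Add(-7, J) (Function('V')(A, J) = Add(J, -7) = Add(-7, J))
Add(Mul(Function('V')(25, 70), Pow(1669, -1)), Mul(-1, 3555)) = Add(Mul(Add(-7, 70), Pow(1669, -1)), Mul(-1, 3555)) = Add(Mul(63, Rational(1, 1669)), -3555) = Add(Rational(63, 1669), -3555) = Rational(-5933232, 1669)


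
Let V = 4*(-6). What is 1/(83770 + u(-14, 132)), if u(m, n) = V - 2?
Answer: 1/83744 ≈ 1.1941e-5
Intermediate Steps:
V = -24
u(m, n) = -26 (u(m, n) = -24 - 2 = -26)
1/(83770 + u(-14, 132)) = 1/(83770 - 26) = 1/83744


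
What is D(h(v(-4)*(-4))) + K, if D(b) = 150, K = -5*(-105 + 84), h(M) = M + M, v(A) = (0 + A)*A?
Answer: 255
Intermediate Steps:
v(A) = A² (v(A) = A*A = A²)
h(M) = 2*M
K = 105 (K = -5*(-21) = 105)
D(h(v(-4)*(-4))) + K = 150 + 105 = 255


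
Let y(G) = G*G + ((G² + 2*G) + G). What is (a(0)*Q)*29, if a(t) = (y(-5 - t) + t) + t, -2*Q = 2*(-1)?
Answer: 1015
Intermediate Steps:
Q = 1 (Q = -(-1) = -½*(-2) = 1)
y(G) = 2*G² + 3*G (y(G) = G² + (G² + 3*G) = 2*G² + 3*G)
a(t) = 2*t + (-7 - 2*t)*(-5 - t) (a(t) = ((-5 - t)*(3 + 2*(-5 - t)) + t) + t = ((-5 - t)*(3 + (-10 - 2*t)) + t) + t = ((-5 - t)*(-7 - 2*t) + t) + t = ((-7 - 2*t)*(-5 - t) + t) + t = (t + (-7 - 2*t)*(-5 - t)) + t = 2*t + (-7 - 2*t)*(-5 - t))
(a(0)*Q)*29 = ((35 + 2*0² + 19*0)*1)*29 = ((35 + 2*0 + 0)*1)*29 = ((35 + 0 + 0)*1)*29 = (35*1)*29 = 35*29 = 1015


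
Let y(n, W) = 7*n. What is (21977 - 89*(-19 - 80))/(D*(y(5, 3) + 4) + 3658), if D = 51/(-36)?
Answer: 123152/14411 ≈ 8.5457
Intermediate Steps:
D = -17/12 (D = 51*(-1/36) = -17/12 ≈ -1.4167)
(21977 - 89*(-19 - 80))/(D*(y(5, 3) + 4) + 3658) = (21977 - 89*(-19 - 80))/(-17*(7*5 + 4)/12 + 3658) = (21977 - 89*(-99))/(-17*(35 + 4)/12 + 3658) = (21977 + 8811)/(-17/12*39 + 3658) = 30788/(-221/4 + 3658) = 30788/(14411/4) = 30788*(4/14411) = 123152/14411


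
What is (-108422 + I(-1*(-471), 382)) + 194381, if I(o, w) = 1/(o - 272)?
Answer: 17105842/199 ≈ 85959.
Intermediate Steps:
I(o, w) = 1/(-272 + o)
(-108422 + I(-1*(-471), 382)) + 194381 = (-108422 + 1/(-272 - 1*(-471))) + 194381 = (-108422 + 1/(-272 + 471)) + 194381 = (-108422 + 1/199) + 194381 = -21575977/199 + 194381 = 17105842/199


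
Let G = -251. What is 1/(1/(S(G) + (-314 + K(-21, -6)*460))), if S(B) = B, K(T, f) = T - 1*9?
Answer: -14365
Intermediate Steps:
K(T, f) = -9 + T (K(T, f) = T - 9 = -9 + T)
1/(1/(S(G) + (-314 + K(-21, -6)*460))) = 1/(1/(-251 + (-314 + (-9 - 21)*460))) = 1/(1/(-251 + (-314 - 30*460))) = 1/(1/(-251 + (-314 - 13800))) = 1/(1/(-251 - 14114)) = 1/(1/(-14365)) = 1/(-1/14365) = -14365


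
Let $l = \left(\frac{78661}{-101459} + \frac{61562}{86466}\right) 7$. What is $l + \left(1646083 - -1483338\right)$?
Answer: $\frac{13726818187666949}{4386376947} \approx 3.1294 \cdot 10^{6}$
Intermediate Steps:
$l = - \frac{1944190738}{4386376947}$ ($l = \left(78661 \left(- \frac{1}{101459}\right) + 61562 \cdot \frac{1}{86466}\right) 7 = \left(- \frac{78661}{101459} + \frac{30781}{43233}\right) 7 = \left(- \frac{277741534}{4386376947}\right) 7 = - \frac{1944190738}{4386376947} \approx -0.44323$)
$l + \left(1646083 - -1483338\right) = - \frac{1944190738}{4386376947} + \left(1646083 - -1483338\right) = - \frac{1944190738}{4386376947} + \left(1646083 + 1483338\right) = - \frac{1944190738}{4386376947} + 3129421 = \frac{13726818187666949}{4386376947}$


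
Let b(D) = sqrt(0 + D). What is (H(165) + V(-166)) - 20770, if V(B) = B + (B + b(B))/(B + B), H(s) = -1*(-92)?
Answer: -41687/2 - I*sqrt(166)/332 ≈ -20844.0 - 0.038808*I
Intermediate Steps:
b(D) = sqrt(D)
H(s) = 92
V(B) = B + (B + sqrt(B))/(2*B) (V(B) = B + (B + sqrt(B))/(B + B) = B + (B + sqrt(B))/((2*B)) = B + (B + sqrt(B))*(1/(2*B)) = B + (B + sqrt(B))/(2*B))
(H(165) + V(-166)) - 20770 = (92 + (1/2 - 166 + 1/(2*sqrt(-166)))) - 20770 = (92 + (1/2 - 166 + (-I*sqrt(166)/166)/2)) - 20770 = (92 + (1/2 - 166 - I*sqrt(166)/332)) - 20770 = (92 + (-331/2 - I*sqrt(166)/332)) - 20770 = (-147/2 - I*sqrt(166)/332) - 20770 = -41687/2 - I*sqrt(166)/332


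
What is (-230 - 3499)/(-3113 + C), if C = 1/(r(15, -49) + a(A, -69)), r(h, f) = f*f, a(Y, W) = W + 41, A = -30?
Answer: 8848917/7387148 ≈ 1.1979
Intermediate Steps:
a(Y, W) = 41 + W
r(h, f) = f²
C = 1/2373 (C = 1/((-49)² + (41 - 69)) = 1/(2401 - 28) = 1/2373 ≈ 0.00042141)
(-230 - 3499)/(-3113 + C) = (-230 - 3499)/(-3113 + 1/2373) = -3729/(-7387148/2373) = -3729*(-2373/7387148) = 8848917/7387148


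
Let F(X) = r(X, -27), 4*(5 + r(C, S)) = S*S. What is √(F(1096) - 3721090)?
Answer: 3*I*√1653739/2 ≈ 1929.0*I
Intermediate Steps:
r(C, S) = -5 + S²/4 (r(C, S) = -5 + (S*S)/4 = -5 + S²/4)
F(X) = 709/4 (F(X) = -5 + (¼)*(-27)² = -5 + (¼)*729 = -5 + 729/4 = 709/4)
√(F(1096) - 3721090) = √(709/4 - 3721090) = √(-14883651/4) = 3*I*√1653739/2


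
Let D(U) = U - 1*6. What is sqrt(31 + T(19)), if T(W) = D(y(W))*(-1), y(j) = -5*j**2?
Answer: sqrt(1842) ≈ 42.919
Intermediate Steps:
D(U) = -6 + U (D(U) = U - 6 = -6 + U)
T(W) = 6 + 5*W**2 (T(W) = (-6 - 5*W**2)*(-1) = 6 + 5*W**2)
sqrt(31 + T(19)) = sqrt(31 + (6 + 5*19**2)) = sqrt(31 + (6 + 5*361)) = sqrt(31 + (6 + 1805)) = sqrt(31 + 1811) = sqrt(1842)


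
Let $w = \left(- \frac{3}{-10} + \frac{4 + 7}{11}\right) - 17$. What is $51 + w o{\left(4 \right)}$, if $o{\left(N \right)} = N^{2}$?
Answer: $- \frac{1001}{5} \approx -200.2$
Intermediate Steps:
$w = - \frac{157}{10}$ ($w = \left(\left(-3\right) \left(- \frac{1}{10}\right) + 11 \cdot \frac{1}{11}\right) - 17 = \left(\frac{3}{10} + 1\right) - 17 = \frac{13}{10} - 17 = - \frac{157}{10} \approx -15.7$)
$51 + w o{\left(4 \right)} = 51 - \frac{157 \cdot 4^{2}}{10} = 51 - \frac{1256}{5} = - \frac{1001}{5}$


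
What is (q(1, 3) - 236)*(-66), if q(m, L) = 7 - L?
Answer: 15312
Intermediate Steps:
(q(1, 3) - 236)*(-66) = ((7 - 1*3) - 236)*(-66) = ((7 - 3) - 236)*(-66) = (4 - 236)*(-66) = -232*(-66) = 15312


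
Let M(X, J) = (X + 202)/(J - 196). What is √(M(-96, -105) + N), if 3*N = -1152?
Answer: I*√34822690/301 ≈ 19.605*I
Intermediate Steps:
M(X, J) = (202 + X)/(-196 + J)
N = -384 (N = (⅓)*(-1152) = -384)
√(M(-96, -105) + N) = √((202 - 96)/(-196 - 105) - 384) = √(106/(-301) - 384) = √(-1/301*106 - 384) = √(-106/301 - 384) = √(-115690/301) = I*√34822690/301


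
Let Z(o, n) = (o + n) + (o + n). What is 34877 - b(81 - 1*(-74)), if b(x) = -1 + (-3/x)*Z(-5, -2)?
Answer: 5406048/155 ≈ 34878.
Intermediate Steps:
Z(o, n) = 2*n + 2*o (Z(o, n) = (n + o) + (n + o) = 2*n + 2*o)
b(x) = -1 + 42/x (b(x) = -1 + (-3/x)*(2*(-2) + 2*(-5)) = -1 + (-3/x)*(-4 - 10) = -1 - 3/x*(-14) = -1 + 42/x)
34877 - b(81 - 1*(-74)) = 34877 - (42 - (81 - 1*(-74)))/(81 - 1*(-74)) = 34877 - (42 - (81 + 74))/(81 + 74) = 34877 - (42 - 1*155)/155 = 34877 - (42 - 155)/155 = 34877 - (-113)/155 = 34877 - 1*(-113/155) = 34877 + 113/155 = 5406048/155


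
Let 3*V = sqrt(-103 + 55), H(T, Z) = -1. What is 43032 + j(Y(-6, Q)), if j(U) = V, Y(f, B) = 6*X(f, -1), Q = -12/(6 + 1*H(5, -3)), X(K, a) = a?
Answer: 43032 + 4*I*sqrt(3)/3 ≈ 43032.0 + 2.3094*I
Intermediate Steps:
V = 4*I*sqrt(3)/3 (V = sqrt(-103 + 55)/3 = sqrt(-48)/3 = (4*I*sqrt(3))/3 = 4*I*sqrt(3)/3 ≈ 2.3094*I)
Q = -12/5 (Q = -12/(6 + 1*(-1)) = -12/(6 - 1) = -12/5 ≈ -2.4000)
Y(f, B) = -6 (Y(f, B) = 6*(-1) = -6)
j(U) = 4*I*sqrt(3)/3
43032 + j(Y(-6, Q)) = 43032 + 4*I*sqrt(3)/3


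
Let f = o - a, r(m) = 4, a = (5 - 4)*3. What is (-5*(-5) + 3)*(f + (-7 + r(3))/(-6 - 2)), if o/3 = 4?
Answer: 525/2 ≈ 262.50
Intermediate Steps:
o = 12 (o = 3*4 = 12)
a = 3 (a = 1*3 = 3)
f = 9 (f = 12 - 1*3 = 12 - 3 = 9)
(-5*(-5) + 3)*(f + (-7 + r(3))/(-6 - 2)) = (-5*(-5) + 3)*(9 + (-7 + 4)/(-6 - 2)) = (25 + 3)*(9 - 3/(-8)) = 28*(9 - 3*(-1/8)) = 28*(9 + 3/8) = 28*(75/8) = 525/2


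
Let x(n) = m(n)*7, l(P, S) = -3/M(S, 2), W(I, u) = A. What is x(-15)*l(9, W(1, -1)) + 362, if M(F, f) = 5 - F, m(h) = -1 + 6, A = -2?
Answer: 347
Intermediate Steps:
W(I, u) = -2
m(h) = 5
l(P, S) = -3/(5 - S)
x(n) = 35 (x(n) = 5*7 = 35)
x(-15)*l(9, W(1, -1)) + 362 = 35*(3/(-5 - 2)) + 362 = 35*(3/(-7)) + 362 = 35*(3*(-⅐)) + 362 = 35*(-3/7) + 362 = -15 + 362 = 347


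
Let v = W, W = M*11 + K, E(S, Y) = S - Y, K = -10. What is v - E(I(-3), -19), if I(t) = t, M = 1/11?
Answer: -25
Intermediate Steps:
M = 1/11 ≈ 0.090909
W = -9 (W = (1/11)*11 - 10 = 1 - 10 = -9)
v = -9
v - E(I(-3), -19) = -9 - (-3 - 1*(-19)) = -9 - (-3 + 19) = -9 - 1*16 = -9 - 16 = -25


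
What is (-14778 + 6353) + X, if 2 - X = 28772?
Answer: -37195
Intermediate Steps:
X = -28770 (X = 2 - 1*28772 = 2 - 28772 = -28770)
(-14778 + 6353) + X = (-14778 + 6353) - 28770 = -8425 - 28770 = -37195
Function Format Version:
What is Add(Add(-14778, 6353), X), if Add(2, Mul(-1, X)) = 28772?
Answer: -37195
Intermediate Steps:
X = -28770 (X = Add(2, Mul(-1, 28772)) = Add(2, -28772) = -28770)
Add(Add(-14778, 6353), X) = Add(Add(-14778, 6353), -28770) = Add(-8425, -28770) = -37195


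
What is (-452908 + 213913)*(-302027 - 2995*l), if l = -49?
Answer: 37109231640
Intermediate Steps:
(-452908 + 213913)*(-302027 - 2995*l) = (-452908 + 213913)*(-302027 - 2995*(-49)) = -238995*(-302027 + 146755) = -238995*(-155272) = 37109231640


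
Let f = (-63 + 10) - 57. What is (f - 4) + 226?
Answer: 112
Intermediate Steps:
f = -110 (f = -53 - 57 = -110)
(f - 4) + 226 = (-110 - 4) + 226 = -114 + 226 = 112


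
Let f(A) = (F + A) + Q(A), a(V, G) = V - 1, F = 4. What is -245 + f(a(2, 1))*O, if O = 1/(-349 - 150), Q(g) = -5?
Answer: -245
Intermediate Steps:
a(V, G) = -1 + V
f(A) = -1 + A (f(A) = (4 + A) - 5 = -1 + A)
O = -1/499 (O = 1/(-499) = -1/499 ≈ -0.0020040)
-245 + f(a(2, 1))*O = -245 + (-1 + (-1 + 2))*(-1/499) = -245 + (-1 + 1)*(-1/499) = -245 + 0*(-1/499) = -245 + 0 = -245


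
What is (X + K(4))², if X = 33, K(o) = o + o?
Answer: 1681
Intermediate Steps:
K(o) = 2*o
(X + K(4))² = (33 + 2*4)² = (33 + 8)² = 41² = 1681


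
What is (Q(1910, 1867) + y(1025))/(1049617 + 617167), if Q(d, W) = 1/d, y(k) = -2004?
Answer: -3827639/3183557440 ≈ -0.0012023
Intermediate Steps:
(Q(1910, 1867) + y(1025))/(1049617 + 617167) = (1/1910 - 2004)/(1049617 + 617167) = (1/1910 - 2004)/1666784 = -3827639/1910*1/1666784 = -3827639/3183557440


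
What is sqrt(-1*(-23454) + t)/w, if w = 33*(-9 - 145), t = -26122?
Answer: -I*sqrt(667)/2541 ≈ -0.010164*I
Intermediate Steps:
w = -5082 (w = 33*(-154) = -5082)
sqrt(-1*(-23454) + t)/w = sqrt(-1*(-23454) - 26122)/(-5082) = sqrt(23454 - 26122)*(-1/5082) = sqrt(-2668)*(-1/5082) = (2*I*sqrt(667))*(-1/5082) = -I*sqrt(667)/2541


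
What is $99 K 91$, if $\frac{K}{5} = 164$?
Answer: $7387380$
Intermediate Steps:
$K = 820$ ($K = 5 \cdot 164 = 820$)
$99 K 91 = 99 \cdot 820 \cdot 91 = 81180 \cdot 91 = 7387380$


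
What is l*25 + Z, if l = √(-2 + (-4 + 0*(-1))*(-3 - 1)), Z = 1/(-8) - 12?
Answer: -97/8 + 25*√14 ≈ 81.416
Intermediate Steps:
Z = -97/8 (Z = -⅛ - 12 = -97/8 ≈ -12.125)
l = √14 (l = √(-2 + (-4 + 0)*(-4)) = √(-2 - 4*(-4)) = √(-2 + 16) = √14 ≈ 3.7417)
l*25 + Z = √14*25 - 97/8 = 25*√14 - 97/8 = -97/8 + 25*√14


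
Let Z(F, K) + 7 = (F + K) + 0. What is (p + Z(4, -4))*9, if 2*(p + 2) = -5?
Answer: -207/2 ≈ -103.50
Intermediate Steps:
p = -9/2 (p = -2 + (1/2)*(-5) = -2 - 5/2 = -9/2 ≈ -4.5000)
Z(F, K) = -7 + F + K (Z(F, K) = -7 + ((F + K) + 0) = -7 + (F + K) = -7 + F + K)
(p + Z(4, -4))*9 = (-9/2 + (-7 + 4 - 4))*9 = (-9/2 - 7)*9 = -23/2*9 = -207/2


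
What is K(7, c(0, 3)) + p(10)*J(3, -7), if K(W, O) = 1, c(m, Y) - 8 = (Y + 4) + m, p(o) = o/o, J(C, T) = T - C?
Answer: -9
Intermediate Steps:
p(o) = 1
c(m, Y) = 12 + Y + m (c(m, Y) = 8 + ((Y + 4) + m) = 8 + ((4 + Y) + m) = 8 + (4 + Y + m) = 12 + Y + m)
K(7, c(0, 3)) + p(10)*J(3, -7) = 1 + 1*(-7 - 1*3) = 1 + 1*(-7 - 3) = 1 + 1*(-10) = 1 - 10 = -9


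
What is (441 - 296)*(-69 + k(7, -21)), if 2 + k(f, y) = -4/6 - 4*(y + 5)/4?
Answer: -24215/3 ≈ -8071.7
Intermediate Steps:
k(f, y) = -23/3 - y (k(f, y) = -2 + (-4/6 - 4*(y + 5)/4) = -2 + (-4*⅙ - 4*(5 + y)*(¼)) = -2 + (-⅔ + (-20 - 4*y)*(¼)) = -2 + (-⅔ + (-5 - y)) = -2 + (-17/3 - y) = -23/3 - y)
(441 - 296)*(-69 + k(7, -21)) = (441 - 296)*(-69 + (-23/3 - 1*(-21))) = 145*(-69 + (-23/3 + 21)) = 145*(-69 + 40/3) = 145*(-167/3) = -24215/3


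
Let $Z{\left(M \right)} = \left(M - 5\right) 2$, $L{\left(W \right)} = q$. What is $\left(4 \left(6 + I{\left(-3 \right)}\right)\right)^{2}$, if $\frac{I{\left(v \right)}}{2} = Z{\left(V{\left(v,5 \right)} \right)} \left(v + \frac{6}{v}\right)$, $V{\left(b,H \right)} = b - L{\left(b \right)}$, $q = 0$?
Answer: $440896$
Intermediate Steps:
$L{\left(W \right)} = 0$
$V{\left(b,H \right)} = b$ ($V{\left(b,H \right)} = b - 0 = b + 0 = b$)
$Z{\left(M \right)} = -10 + 2 M$ ($Z{\left(M \right)} = \left(-5 + M\right) 2 = -10 + 2 M$)
$I{\left(v \right)} = 2 \left(-10 + 2 v\right) \left(v + \frac{6}{v}\right)$
$\left(4 \left(6 + I{\left(-3 \right)}\right)\right)^{2} = \left(4 \left(6 + \frac{4 \left(-5 - 3\right) \left(6 + \left(-3\right)^{2}\right)}{-3}\right)\right)^{2} = \left(4 \left(6 + 4 \left(- \frac{1}{3}\right) \left(-8\right) \left(6 + 9\right)\right)\right)^{2} = \left(4 \left(6 + 4 \left(- \frac{1}{3}\right) \left(-8\right) 15\right)\right)^{2} = \left(4 \left(6 + 160\right)\right)^{2} = \left(4 \cdot 166\right)^{2} = 664^{2} = 440896$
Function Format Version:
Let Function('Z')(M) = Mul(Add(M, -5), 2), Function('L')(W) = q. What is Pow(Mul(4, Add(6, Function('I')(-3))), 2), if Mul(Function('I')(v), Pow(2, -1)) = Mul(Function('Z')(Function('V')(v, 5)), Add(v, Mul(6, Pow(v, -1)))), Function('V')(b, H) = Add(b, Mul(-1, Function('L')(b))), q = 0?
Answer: 440896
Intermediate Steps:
Function('L')(W) = 0
Function('V')(b, H) = b (Function('V')(b, H) = Add(b, Mul(-1, 0)) = Add(b, 0) = b)
Function('Z')(M) = Add(-10, Mul(2, M)) (Function('Z')(M) = Mul(Add(-5, M), 2) = Add(-10, Mul(2, M)))
Function('I')(v) = Mul(2, Add(-10, Mul(2, v)), Add(v, Mul(6, Pow(v, -1)))) (Function('I')(v) = Mul(2, Mul(Add(-10, Mul(2, v)), Add(v, Mul(6, Pow(v, -1))))) = Mul(2, Add(-10, Mul(2, v)), Add(v, Mul(6, Pow(v, -1)))))
Pow(Mul(4, Add(6, Function('I')(-3))), 2) = Pow(Mul(4, Add(6, Mul(4, Pow(-3, -1), Add(-5, -3), Add(6, Pow(-3, 2))))), 2) = Pow(Mul(4, Add(6, Mul(4, Rational(-1, 3), -8, Add(6, 9)))), 2) = Pow(Mul(4, Add(6, Mul(4, Rational(-1, 3), -8, 15))), 2) = Pow(Mul(4, Add(6, 160)), 2) = Pow(Mul(4, 166), 2) = Pow(664, 2) = 440896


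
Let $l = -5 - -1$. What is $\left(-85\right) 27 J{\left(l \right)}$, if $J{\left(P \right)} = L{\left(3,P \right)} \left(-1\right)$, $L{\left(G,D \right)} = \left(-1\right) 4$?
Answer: $-9180$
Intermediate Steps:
$L{\left(G,D \right)} = -4$
$l = -4$ ($l = -5 + 1 = -4$)
$J{\left(P \right)} = 4$ ($J{\left(P \right)} = \left(-4\right) \left(-1\right) = 4$)
$\left(-85\right) 27 J{\left(l \right)} = \left(-85\right) 27 \cdot 4 = \left(-2295\right) 4 = -9180$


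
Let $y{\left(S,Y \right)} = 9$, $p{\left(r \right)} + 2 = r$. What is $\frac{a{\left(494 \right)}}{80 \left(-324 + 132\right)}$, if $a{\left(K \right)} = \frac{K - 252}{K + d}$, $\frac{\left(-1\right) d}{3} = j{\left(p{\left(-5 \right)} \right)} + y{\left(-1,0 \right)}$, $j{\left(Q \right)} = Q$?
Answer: $- \frac{121}{3747840} \approx -3.2285 \cdot 10^{-5}$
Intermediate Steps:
$p{\left(r \right)} = -2 + r$
$d = -6$ ($d = - 3 \left(\left(-2 - 5\right) + 9\right) = - 3 \left(-7 + 9\right) = \left(-3\right) 2 = -6$)
$a{\left(K \right)} = \frac{-252 + K}{-6 + K}$ ($a{\left(K \right)} = \frac{K - 252}{K - 6} = \frac{K - 252}{-6 + K} = \frac{-252 + K}{-6 + K}$)
$\frac{a{\left(494 \right)}}{80 \left(-324 + 132\right)} = \frac{\frac{1}{6 - 494} \left(252 - 494\right)}{80 \left(-324 + 132\right)} = \frac{\frac{1}{6 - 494} \left(252 - 494\right)}{80 \left(-192\right)} = \frac{\frac{1}{-488} \left(-242\right)}{-15360} = \left(- \frac{1}{488}\right) \left(-242\right) \left(- \frac{1}{15360}\right) = \frac{121}{244} \left(- \frac{1}{15360}\right) = - \frac{121}{3747840}$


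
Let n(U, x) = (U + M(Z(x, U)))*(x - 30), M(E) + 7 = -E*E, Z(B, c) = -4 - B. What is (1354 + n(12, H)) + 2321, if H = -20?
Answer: 16225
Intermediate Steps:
M(E) = -7 - E² (M(E) = -7 - E*E = -7 - E²)
n(U, x) = (-30 + x)*(-7 + U - (-4 - x)²) (n(U, x) = (U + (-7 - (-4 - x)²))*(x - 30) = (-7 + U - (-4 - x)²)*(-30 + x) = (-30 + x)*(-7 + U - (-4 - x)²))
(1354 + n(12, H)) + 2321 = (1354 + (690 - 1*(-20)³ - 30*12 + 22*(-20)² + 217*(-20) + 12*(-20))) + 2321 = (1354 + (690 - 1*(-8000) - 360 + 22*400 - 4340 - 240)) + 2321 = (1354 + (690 + 8000 - 360 + 8800 - 4340 - 240)) + 2321 = (1354 + 12550) + 2321 = 13904 + 2321 = 16225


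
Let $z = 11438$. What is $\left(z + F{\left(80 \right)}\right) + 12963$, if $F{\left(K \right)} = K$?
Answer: $24481$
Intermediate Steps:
$\left(z + F{\left(80 \right)}\right) + 12963 = \left(11438 + 80\right) + 12963 = 11518 + 12963 = 24481$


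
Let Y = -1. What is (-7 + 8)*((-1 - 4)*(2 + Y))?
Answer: -5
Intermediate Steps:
(-7 + 8)*((-1 - 4)*(2 + Y)) = (-7 + 8)*((-1 - 4)*(2 - 1)) = 1*(-5*1) = 1*(-5) = -5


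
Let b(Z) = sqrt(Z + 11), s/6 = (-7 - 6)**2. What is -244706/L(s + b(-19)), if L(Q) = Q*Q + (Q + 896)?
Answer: 122353*I/(-515049*I + 2029*sqrt(2)) ≈ -0.23755 + 0.0013234*I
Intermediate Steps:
s = 1014 (s = 6*(-7 - 6)**2 = 6*(-13)**2 = 6*169 = 1014)
b(Z) = sqrt(11 + Z)
L(Q) = 896 + Q + Q**2 (L(Q) = Q**2 + (896 + Q) = 896 + Q + Q**2)
-244706/L(s + b(-19)) = -244706/(896 + (1014 + sqrt(11 - 19)) + (1014 + sqrt(11 - 19))**2) = -244706/(896 + (1014 + sqrt(-8)) + (1014 + sqrt(-8))**2) = -244706/(896 + (1014 + 2*I*sqrt(2)) + (1014 + 2*I*sqrt(2))**2) = -244706/(1910 + (1014 + 2*I*sqrt(2))**2 + 2*I*sqrt(2))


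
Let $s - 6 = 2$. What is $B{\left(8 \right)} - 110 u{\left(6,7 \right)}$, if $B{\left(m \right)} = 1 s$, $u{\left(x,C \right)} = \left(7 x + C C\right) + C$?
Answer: $-10772$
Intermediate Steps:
$s = 8$ ($s = 6 + 2 = 8$)
$u{\left(x,C \right)} = C + C^{2} + 7 x$ ($u{\left(x,C \right)} = \left(7 x + C^{2}\right) + C = \left(C^{2} + 7 x\right) + C = C + C^{2} + 7 x$)
$B{\left(m \right)} = 8$ ($B{\left(m \right)} = 1 \cdot 8 = 8$)
$B{\left(8 \right)} - 110 u{\left(6,7 \right)} = 8 - 110 \left(7 + 7^{2} + 7 \cdot 6\right) = 8 - 110 \left(7 + 49 + 42\right) = 8 - 10780 = -10772$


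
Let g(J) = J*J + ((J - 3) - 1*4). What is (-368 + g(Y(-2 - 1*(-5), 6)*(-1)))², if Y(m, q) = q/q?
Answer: 140625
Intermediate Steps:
Y(m, q) = 1
g(J) = -7 + J + J² (g(J) = J² + ((-3 + J) - 4) = J² + (-7 + J) = -7 + J + J²)
(-368 + g(Y(-2 - 1*(-5), 6)*(-1)))² = (-368 + (-7 + 1*(-1) + (1*(-1))²))² = (-368 + (-7 - 1 + (-1)²))² = (-368 + (-7 - 1 + 1))² = (-368 - 7)² = (-375)² = 140625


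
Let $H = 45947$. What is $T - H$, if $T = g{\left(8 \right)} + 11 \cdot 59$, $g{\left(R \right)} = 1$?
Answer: $-45297$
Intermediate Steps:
$T = 650$ ($T = 1 + 11 \cdot 59 = 1 + 649 = 650$)
$T - H = 650 - 45947 = -45297$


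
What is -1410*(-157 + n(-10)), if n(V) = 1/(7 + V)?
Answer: 221840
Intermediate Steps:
-1410*(-157 + n(-10)) = -1410*(-157 + 1/(7 - 10)) = -1410*(-157 + 1/(-3)) = -1410*(-157 - ⅓) = -1410*(-472/3) = 221840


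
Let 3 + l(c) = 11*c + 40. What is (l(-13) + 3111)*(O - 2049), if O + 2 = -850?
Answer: -8717505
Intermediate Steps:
O = -852 (O = -2 - 850 = -852)
l(c) = 37 + 11*c (l(c) = -3 + (11*c + 40) = -3 + (40 + 11*c) = 37 + 11*c)
(l(-13) + 3111)*(O - 2049) = ((37 + 11*(-13)) + 3111)*(-852 - 2049) = ((37 - 143) + 3111)*(-2901) = (-106 + 3111)*(-2901) = 3005*(-2901) = -8717505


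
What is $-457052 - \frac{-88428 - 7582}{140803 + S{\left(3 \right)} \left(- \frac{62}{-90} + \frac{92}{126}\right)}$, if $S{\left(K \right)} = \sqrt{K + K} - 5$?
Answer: $- \frac{49945183589505008794}{109276970905847} - \frac{751038225 \sqrt{6}}{109276970905847} \approx -4.5705 \cdot 10^{5}$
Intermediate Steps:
$S{\left(K \right)} = -5 + \sqrt{2} \sqrt{K}$ ($S{\left(K \right)} = \sqrt{2 K} - 5 = \sqrt{2} \sqrt{K} - 5 = -5 + \sqrt{2} \sqrt{K}$)
$-457052 - \frac{-88428 - 7582}{140803 + S{\left(3 \right)} \left(- \frac{62}{-90} + \frac{92}{126}\right)} = -457052 - \frac{-88428 - 7582}{140803 + \left(-5 + \sqrt{2} \sqrt{3}\right) \left(- \frac{62}{-90} + \frac{92}{126}\right)} = -457052 - - \frac{96010}{140803 + \left(-5 + \sqrt{6}\right) \left(\left(-62\right) \left(- \frac{1}{90}\right) + 92 \cdot \frac{1}{126}\right)} = -457052 - - \frac{96010}{140803 + \left(-5 + \sqrt{6}\right) \left(\frac{31}{45} + \frac{46}{63}\right)} = -457052 - - \frac{96010}{140803 + \left(-5 + \sqrt{6}\right) \frac{149}{105}} = -457052 - - \frac{96010}{140803 - \left(\frac{149}{21} - \frac{149 \sqrt{6}}{105}\right)} = -457052 - - \frac{96010}{\frac{2956714}{21} + \frac{149 \sqrt{6}}{105}} = -457052 + \frac{96010}{\frac{2956714}{21} + \frac{149 \sqrt{6}}{105}}$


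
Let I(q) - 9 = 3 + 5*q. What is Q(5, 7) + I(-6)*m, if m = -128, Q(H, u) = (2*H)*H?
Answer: 2354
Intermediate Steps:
Q(H, u) = 2*H²
I(q) = 12 + 5*q (I(q) = 9 + (3 + 5*q) = 12 + 5*q)
Q(5, 7) + I(-6)*m = 2*5² + (12 + 5*(-6))*(-128) = 2*25 + (12 - 30)*(-128) = 50 - 18*(-128) = 50 + 2304 = 2354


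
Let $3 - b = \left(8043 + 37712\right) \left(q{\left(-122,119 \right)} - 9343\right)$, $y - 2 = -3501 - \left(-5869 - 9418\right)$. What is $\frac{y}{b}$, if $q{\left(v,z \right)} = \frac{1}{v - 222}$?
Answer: $\frac{579296}{21008035821} \approx 2.7575 \cdot 10^{-5}$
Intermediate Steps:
$q{\left(v,z \right)} = \frac{1}{-222 + v}$
$y = 11788$ ($y = 2 - \left(-2368 - 9418\right) = 2 - -11786 = 2 + \left(-3501 + 15287\right) = 2 + 11786 = 11788$)
$b = \frac{147056250747}{344}$ ($b = 3 - \left(8043 + 37712\right) \left(\frac{1}{-222 - 122} - 9343\right) = 3 - 45755 \left(\frac{1}{-344} - 9343\right) = 3 - 45755 \left(- \frac{1}{344} - 9343\right) = 3 - 45755 \left(- \frac{3213993}{344}\right) = 3 - - \frac{147056249715}{344} = 3 + \frac{147056249715}{344} = \frac{147056250747}{344} \approx 4.2749 \cdot 10^{8}$)
$\frac{y}{b} = \frac{11788}{\frac{147056250747}{344}} = 11788 \cdot \frac{344}{147056250747} = \frac{579296}{21008035821}$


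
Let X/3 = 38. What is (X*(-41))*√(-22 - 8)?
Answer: -4674*I*√30 ≈ -25601.0*I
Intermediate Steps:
X = 114 (X = 3*38 = 114)
(X*(-41))*√(-22 - 8) = (114*(-41))*√(-22 - 8) = -4674*I*√30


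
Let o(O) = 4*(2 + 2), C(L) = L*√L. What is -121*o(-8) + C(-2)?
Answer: -1936 - 2*I*√2 ≈ -1936.0 - 2.8284*I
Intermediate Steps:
C(L) = L^(3/2)
o(O) = 16 (o(O) = 4*4 = 16)
-121*o(-8) + C(-2) = -121*16 + (-2)^(3/2) = -1936 - 2*I*√2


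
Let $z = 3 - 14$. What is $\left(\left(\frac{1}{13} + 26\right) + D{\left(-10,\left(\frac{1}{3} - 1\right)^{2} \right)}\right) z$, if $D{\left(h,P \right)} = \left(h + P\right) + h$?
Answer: $- \frac{8393}{117} \approx -71.735$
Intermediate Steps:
$z = -11$ ($z = 3 - 14 = -11$)
$D{\left(h,P \right)} = P + 2 h$ ($D{\left(h,P \right)} = \left(P + h\right) + h = P + 2 h$)
$\left(\left(\frac{1}{13} + 26\right) + D{\left(-10,\left(\frac{1}{3} - 1\right)^{2} \right)}\right) z = \left(\left(\frac{1}{13} + 26\right) + \left(\left(\frac{1}{3} - 1\right)^{2} + 2 \left(-10\right)\right)\right) \left(-11\right) = \left(\left(\frac{1}{13} + 26\right) - \left(20 - \left(\frac{1}{3} - 1\right)^{2}\right)\right) \left(-11\right) = \left(\frac{339}{13} - \left(20 - \left(- \frac{2}{3}\right)^{2}\right)\right) \left(-11\right) = \left(\frac{339}{13} + \left(\frac{4}{9} - 20\right)\right) \left(-11\right) = \left(\frac{339}{13} - \frac{176}{9}\right) \left(-11\right) = \frac{763}{117} \left(-11\right) = - \frac{8393}{117}$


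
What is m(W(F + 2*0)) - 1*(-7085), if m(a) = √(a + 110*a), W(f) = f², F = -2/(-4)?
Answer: 7085 + √111/2 ≈ 7090.3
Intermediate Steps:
F = ½ (F = -2*(-¼) = ½ ≈ 0.50000)
m(a) = √111*√a (m(a) = √(111*a) = √111*√a)
m(W(F + 2*0)) - 1*(-7085) = √111*√((½ + 2*0)²) - 1*(-7085) = √111*√((½ + 0)²) + 7085 = √111*√((½)²) + 7085 = √111*√(¼) + 7085 = √111*(½) + 7085 = √111/2 + 7085 = 7085 + √111/2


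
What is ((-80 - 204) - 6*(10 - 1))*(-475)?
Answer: 160550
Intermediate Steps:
((-80 - 204) - 6*(10 - 1))*(-475) = (-284 - 6*9)*(-475) = (-284 - 54)*(-475) = -338*(-475) = 160550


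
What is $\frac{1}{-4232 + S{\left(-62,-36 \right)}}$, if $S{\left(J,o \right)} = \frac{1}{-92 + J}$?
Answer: $- \frac{154}{651729} \approx -0.00023629$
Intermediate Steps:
$\frac{1}{-4232 + S{\left(-62,-36 \right)}} = \frac{1}{-4232 + \frac{1}{-92 - 62}} = \frac{1}{-4232 + \frac{1}{-154}} = \frac{1}{-4232 - \frac{1}{154}} = \frac{1}{- \frac{651729}{154}} = - \frac{154}{651729}$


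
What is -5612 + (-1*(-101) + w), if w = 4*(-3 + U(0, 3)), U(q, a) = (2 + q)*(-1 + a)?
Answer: -5507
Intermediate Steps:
U(q, a) = (-1 + a)*(2 + q)
w = 4 (w = 4*(-3 + (-2 - 1*0 + 2*3 + 3*0)) = 4*(-3 + (-2 + 0 + 6 + 0)) = 4*(-3 + 4) = 4*1 = 4)
-5612 + (-1*(-101) + w) = -5612 + (-1*(-101) + 4) = -5612 + (101 + 4) = -5612 + 105 = -5507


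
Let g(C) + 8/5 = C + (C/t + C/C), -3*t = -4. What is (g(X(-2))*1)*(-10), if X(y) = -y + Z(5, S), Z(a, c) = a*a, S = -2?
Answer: -933/2 ≈ -466.50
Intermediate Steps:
t = 4/3 (t = -1/3*(-4) = 4/3 ≈ 1.3333)
Z(a, c) = a**2
X(y) = 25 - y (X(y) = -y + 5**2 = -y + 25 = 25 - y)
g(C) = -3/5 + 7*C/4 (g(C) = -8/5 + (C + (C/(4/3) + C/C)) = -8/5 + (C + (C*(3/4) + 1)) = -8/5 + (C + (3*C/4 + 1)) = -8/5 + (C + (1 + 3*C/4)) = -8/5 + (1 + 7*C/4) = -3/5 + 7*C/4)
(g(X(-2))*1)*(-10) = ((-3/5 + 7*(25 - 1*(-2))/4)*1)*(-10) = ((-3/5 + 7*(25 + 2)/4)*1)*(-10) = ((-3/5 + (7/4)*27)*1)*(-10) = ((-3/5 + 189/4)*1)*(-10) = ((933/20)*1)*(-10) = (933/20)*(-10) = -933/2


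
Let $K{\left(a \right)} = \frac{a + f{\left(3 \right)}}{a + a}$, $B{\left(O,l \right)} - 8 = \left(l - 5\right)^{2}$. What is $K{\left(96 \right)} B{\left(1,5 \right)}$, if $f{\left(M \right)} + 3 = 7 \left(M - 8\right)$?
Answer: $\frac{29}{12} \approx 2.4167$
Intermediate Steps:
$f{\left(M \right)} = -59 + 7 M$ ($f{\left(M \right)} = -3 + 7 \left(M - 8\right) = -3 + 7 \left(-8 + M\right) = -3 + \left(-56 + 7 M\right) = -59 + 7 M$)
$B{\left(O,l \right)} = 8 + \left(-5 + l\right)^{2}$ ($B{\left(O,l \right)} = 8 + \left(l - 5\right)^{2} = 8 + \left(-5 + l\right)^{2}$)
$K{\left(a \right)} = \frac{-38 + a}{2 a}$ ($K{\left(a \right)} = \frac{a + \left(-59 + 7 \cdot 3\right)}{a + a} = \frac{a + \left(-59 + 21\right)}{2 a} = \left(a - 38\right) \frac{1}{2 a} = \left(-38 + a\right) \frac{1}{2 a} = \frac{-38 + a}{2 a}$)
$K{\left(96 \right)} B{\left(1,5 \right)} = \frac{-38 + 96}{2 \cdot 96} \left(8 + \left(-5 + 5\right)^{2}\right) = \frac{1}{2} \cdot \frac{1}{96} \cdot 58 \left(8 + 0^{2}\right) = \frac{29 \left(8 + 0\right)}{96} = \frac{29}{96} \cdot 8 = \frac{29}{12}$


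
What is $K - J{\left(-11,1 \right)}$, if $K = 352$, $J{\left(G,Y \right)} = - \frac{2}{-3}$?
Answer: $\frac{1054}{3} \approx 351.33$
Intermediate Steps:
$J{\left(G,Y \right)} = \frac{2}{3}$ ($J{\left(G,Y \right)} = \left(-2\right) \left(- \frac{1}{3}\right) = \frac{2}{3}$)
$K - J{\left(-11,1 \right)} = 352 - \frac{2}{3} = \frac{1054}{3}$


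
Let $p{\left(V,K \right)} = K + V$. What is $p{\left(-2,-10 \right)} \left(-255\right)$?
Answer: $3060$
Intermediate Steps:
$p{\left(-2,-10 \right)} \left(-255\right) = \left(-10 - 2\right) \left(-255\right) = \left(-12\right) \left(-255\right) = 3060$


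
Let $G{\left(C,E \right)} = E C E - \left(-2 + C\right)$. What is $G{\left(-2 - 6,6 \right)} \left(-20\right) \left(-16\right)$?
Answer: $-88960$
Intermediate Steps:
$G{\left(C,E \right)} = 2 - C + C E^{2}$ ($G{\left(C,E \right)} = C E E - \left(-2 + C\right) = C E^{2} - \left(-2 + C\right) = 2 - C + C E^{2}$)
$G{\left(-2 - 6,6 \right)} \left(-20\right) \left(-16\right) = \left(2 - \left(-2 - 6\right) + \left(-2 - 6\right) 6^{2}\right) \left(-20\right) \left(-16\right) = \left(2 - \left(-2 - 6\right) + \left(-2 - 6\right) 36\right) \left(-20\right) \left(-16\right) = \left(2 - -8 - 288\right) \left(-20\right) \left(-16\right) = \left(2 + 8 - 288\right) \left(-20\right) \left(-16\right) = \left(-278\right) \left(-20\right) \left(-16\right) = 5560 \left(-16\right) = -88960$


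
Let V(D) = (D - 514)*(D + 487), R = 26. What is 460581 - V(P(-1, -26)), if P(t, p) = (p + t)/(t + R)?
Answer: 444292921/625 ≈ 7.1087e+5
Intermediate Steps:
P(t, p) = (p + t)/(26 + t) (P(t, p) = (p + t)/(t + 26) = (p + t)/(26 + t))
V(D) = (-514 + D)*(487 + D)
460581 - V(P(-1, -26)) = 460581 - (-250318 + ((-26 - 1)/(26 - 1))² - 27*(-26 - 1)/(26 - 1)) = 460581 - (-250318 + (-27/25)² - 27*(-27)/25) = 460581 - (-250318 + ((1/25)*(-27))² - 27*(-27)/25) = 460581 - (-250318 + (-27/25)² - 27*(-27/25)) = 460581 - (-250318 + 729/625 + 729/25) = 460581 - 1*(-156429796/625) = 460581 + 156429796/625 = 444292921/625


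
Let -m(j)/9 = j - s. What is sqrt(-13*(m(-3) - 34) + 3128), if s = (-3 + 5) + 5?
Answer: 20*sqrt(6) ≈ 48.990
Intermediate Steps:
s = 7 (s = 2 + 5 = 7)
m(j) = 63 - 9*j (m(j) = -9*(j - 1*7) = -9*(j - 7) = -9*(-7 + j) = 63 - 9*j)
sqrt(-13*(m(-3) - 34) + 3128) = sqrt(-13*((63 - 9*(-3)) - 34) + 3128) = sqrt(-13*((63 + 27) - 34) + 3128) = sqrt(-13*(90 - 34) + 3128) = sqrt(-13*56 + 3128) = sqrt(-728 + 3128) = sqrt(2400) = 20*sqrt(6)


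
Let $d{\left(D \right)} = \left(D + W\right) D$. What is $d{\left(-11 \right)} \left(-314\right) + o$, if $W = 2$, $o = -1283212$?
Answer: $-1314298$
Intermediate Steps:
$d{\left(D \right)} = D \left(2 + D\right)$ ($d{\left(D \right)} = \left(D + 2\right) D = \left(2 + D\right) D = D \left(2 + D\right)$)
$d{\left(-11 \right)} \left(-314\right) + o = - 11 \left(2 - 11\right) \left(-314\right) - 1283212 = \left(-11\right) \left(-9\right) \left(-314\right) - 1283212 = 99 \left(-314\right) - 1283212 = -31086 - 1283212 = -1314298$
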